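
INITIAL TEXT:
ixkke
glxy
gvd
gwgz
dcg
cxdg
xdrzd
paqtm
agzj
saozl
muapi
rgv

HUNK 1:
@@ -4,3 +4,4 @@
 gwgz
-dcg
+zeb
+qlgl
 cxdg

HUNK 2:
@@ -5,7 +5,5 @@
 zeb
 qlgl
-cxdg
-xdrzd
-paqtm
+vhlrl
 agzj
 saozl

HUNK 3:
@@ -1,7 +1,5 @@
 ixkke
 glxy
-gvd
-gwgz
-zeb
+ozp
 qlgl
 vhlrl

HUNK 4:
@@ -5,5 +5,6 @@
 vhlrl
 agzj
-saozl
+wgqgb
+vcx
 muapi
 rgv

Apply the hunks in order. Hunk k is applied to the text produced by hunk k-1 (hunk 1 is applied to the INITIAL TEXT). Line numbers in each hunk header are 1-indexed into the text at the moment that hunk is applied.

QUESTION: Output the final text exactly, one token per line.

Answer: ixkke
glxy
ozp
qlgl
vhlrl
agzj
wgqgb
vcx
muapi
rgv

Derivation:
Hunk 1: at line 4 remove [dcg] add [zeb,qlgl] -> 13 lines: ixkke glxy gvd gwgz zeb qlgl cxdg xdrzd paqtm agzj saozl muapi rgv
Hunk 2: at line 5 remove [cxdg,xdrzd,paqtm] add [vhlrl] -> 11 lines: ixkke glxy gvd gwgz zeb qlgl vhlrl agzj saozl muapi rgv
Hunk 3: at line 1 remove [gvd,gwgz,zeb] add [ozp] -> 9 lines: ixkke glxy ozp qlgl vhlrl agzj saozl muapi rgv
Hunk 4: at line 5 remove [saozl] add [wgqgb,vcx] -> 10 lines: ixkke glxy ozp qlgl vhlrl agzj wgqgb vcx muapi rgv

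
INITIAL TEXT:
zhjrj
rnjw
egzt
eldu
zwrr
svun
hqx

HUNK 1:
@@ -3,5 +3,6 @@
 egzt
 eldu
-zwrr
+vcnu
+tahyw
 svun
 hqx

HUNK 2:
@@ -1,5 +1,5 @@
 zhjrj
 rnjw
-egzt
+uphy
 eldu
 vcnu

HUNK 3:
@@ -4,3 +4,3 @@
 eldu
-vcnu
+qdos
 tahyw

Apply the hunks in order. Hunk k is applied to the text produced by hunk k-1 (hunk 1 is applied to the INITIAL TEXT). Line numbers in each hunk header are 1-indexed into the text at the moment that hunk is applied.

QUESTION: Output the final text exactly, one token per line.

Answer: zhjrj
rnjw
uphy
eldu
qdos
tahyw
svun
hqx

Derivation:
Hunk 1: at line 3 remove [zwrr] add [vcnu,tahyw] -> 8 lines: zhjrj rnjw egzt eldu vcnu tahyw svun hqx
Hunk 2: at line 1 remove [egzt] add [uphy] -> 8 lines: zhjrj rnjw uphy eldu vcnu tahyw svun hqx
Hunk 3: at line 4 remove [vcnu] add [qdos] -> 8 lines: zhjrj rnjw uphy eldu qdos tahyw svun hqx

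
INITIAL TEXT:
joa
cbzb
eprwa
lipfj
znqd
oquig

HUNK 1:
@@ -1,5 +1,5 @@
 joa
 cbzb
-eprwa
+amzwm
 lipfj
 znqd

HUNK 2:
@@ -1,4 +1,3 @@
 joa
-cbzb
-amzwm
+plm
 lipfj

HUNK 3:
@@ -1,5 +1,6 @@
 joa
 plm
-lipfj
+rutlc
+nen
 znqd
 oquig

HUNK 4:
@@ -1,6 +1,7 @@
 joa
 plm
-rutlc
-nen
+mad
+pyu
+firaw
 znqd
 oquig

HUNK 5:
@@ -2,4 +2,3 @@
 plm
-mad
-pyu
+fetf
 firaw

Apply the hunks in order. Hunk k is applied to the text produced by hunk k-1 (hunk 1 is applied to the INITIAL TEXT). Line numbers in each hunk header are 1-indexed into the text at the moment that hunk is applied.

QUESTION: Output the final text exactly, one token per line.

Hunk 1: at line 1 remove [eprwa] add [amzwm] -> 6 lines: joa cbzb amzwm lipfj znqd oquig
Hunk 2: at line 1 remove [cbzb,amzwm] add [plm] -> 5 lines: joa plm lipfj znqd oquig
Hunk 3: at line 1 remove [lipfj] add [rutlc,nen] -> 6 lines: joa plm rutlc nen znqd oquig
Hunk 4: at line 1 remove [rutlc,nen] add [mad,pyu,firaw] -> 7 lines: joa plm mad pyu firaw znqd oquig
Hunk 5: at line 2 remove [mad,pyu] add [fetf] -> 6 lines: joa plm fetf firaw znqd oquig

Answer: joa
plm
fetf
firaw
znqd
oquig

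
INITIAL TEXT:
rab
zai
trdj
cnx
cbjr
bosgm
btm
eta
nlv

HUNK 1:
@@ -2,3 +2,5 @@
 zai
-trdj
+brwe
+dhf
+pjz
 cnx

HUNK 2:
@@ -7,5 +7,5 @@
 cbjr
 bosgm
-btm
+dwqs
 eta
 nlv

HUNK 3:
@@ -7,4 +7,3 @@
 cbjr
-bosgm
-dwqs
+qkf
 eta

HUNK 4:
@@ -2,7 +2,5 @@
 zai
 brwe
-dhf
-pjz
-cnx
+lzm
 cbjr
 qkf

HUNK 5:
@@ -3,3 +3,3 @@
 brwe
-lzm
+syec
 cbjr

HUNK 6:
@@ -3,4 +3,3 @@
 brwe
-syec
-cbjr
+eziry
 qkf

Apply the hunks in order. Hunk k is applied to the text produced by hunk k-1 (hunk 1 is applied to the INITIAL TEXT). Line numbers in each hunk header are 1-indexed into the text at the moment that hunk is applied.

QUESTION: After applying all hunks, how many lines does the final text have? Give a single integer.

Answer: 7

Derivation:
Hunk 1: at line 2 remove [trdj] add [brwe,dhf,pjz] -> 11 lines: rab zai brwe dhf pjz cnx cbjr bosgm btm eta nlv
Hunk 2: at line 7 remove [btm] add [dwqs] -> 11 lines: rab zai brwe dhf pjz cnx cbjr bosgm dwqs eta nlv
Hunk 3: at line 7 remove [bosgm,dwqs] add [qkf] -> 10 lines: rab zai brwe dhf pjz cnx cbjr qkf eta nlv
Hunk 4: at line 2 remove [dhf,pjz,cnx] add [lzm] -> 8 lines: rab zai brwe lzm cbjr qkf eta nlv
Hunk 5: at line 3 remove [lzm] add [syec] -> 8 lines: rab zai brwe syec cbjr qkf eta nlv
Hunk 6: at line 3 remove [syec,cbjr] add [eziry] -> 7 lines: rab zai brwe eziry qkf eta nlv
Final line count: 7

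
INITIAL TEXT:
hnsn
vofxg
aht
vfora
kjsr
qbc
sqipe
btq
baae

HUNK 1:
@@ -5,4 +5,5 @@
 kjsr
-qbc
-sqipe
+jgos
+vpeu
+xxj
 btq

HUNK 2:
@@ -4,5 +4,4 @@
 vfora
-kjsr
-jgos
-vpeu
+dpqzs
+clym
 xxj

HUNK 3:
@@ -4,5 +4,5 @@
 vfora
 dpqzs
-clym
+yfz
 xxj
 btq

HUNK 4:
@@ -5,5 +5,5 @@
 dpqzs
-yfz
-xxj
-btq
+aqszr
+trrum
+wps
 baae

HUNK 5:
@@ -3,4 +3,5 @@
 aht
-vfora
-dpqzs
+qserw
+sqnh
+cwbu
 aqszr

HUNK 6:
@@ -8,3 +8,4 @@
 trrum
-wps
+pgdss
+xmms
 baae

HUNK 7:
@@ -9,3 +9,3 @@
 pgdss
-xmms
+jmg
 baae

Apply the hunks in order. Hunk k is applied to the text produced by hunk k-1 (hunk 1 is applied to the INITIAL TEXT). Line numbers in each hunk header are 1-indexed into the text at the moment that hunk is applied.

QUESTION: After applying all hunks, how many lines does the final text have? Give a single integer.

Hunk 1: at line 5 remove [qbc,sqipe] add [jgos,vpeu,xxj] -> 10 lines: hnsn vofxg aht vfora kjsr jgos vpeu xxj btq baae
Hunk 2: at line 4 remove [kjsr,jgos,vpeu] add [dpqzs,clym] -> 9 lines: hnsn vofxg aht vfora dpqzs clym xxj btq baae
Hunk 3: at line 4 remove [clym] add [yfz] -> 9 lines: hnsn vofxg aht vfora dpqzs yfz xxj btq baae
Hunk 4: at line 5 remove [yfz,xxj,btq] add [aqszr,trrum,wps] -> 9 lines: hnsn vofxg aht vfora dpqzs aqszr trrum wps baae
Hunk 5: at line 3 remove [vfora,dpqzs] add [qserw,sqnh,cwbu] -> 10 lines: hnsn vofxg aht qserw sqnh cwbu aqszr trrum wps baae
Hunk 6: at line 8 remove [wps] add [pgdss,xmms] -> 11 lines: hnsn vofxg aht qserw sqnh cwbu aqszr trrum pgdss xmms baae
Hunk 7: at line 9 remove [xmms] add [jmg] -> 11 lines: hnsn vofxg aht qserw sqnh cwbu aqszr trrum pgdss jmg baae
Final line count: 11

Answer: 11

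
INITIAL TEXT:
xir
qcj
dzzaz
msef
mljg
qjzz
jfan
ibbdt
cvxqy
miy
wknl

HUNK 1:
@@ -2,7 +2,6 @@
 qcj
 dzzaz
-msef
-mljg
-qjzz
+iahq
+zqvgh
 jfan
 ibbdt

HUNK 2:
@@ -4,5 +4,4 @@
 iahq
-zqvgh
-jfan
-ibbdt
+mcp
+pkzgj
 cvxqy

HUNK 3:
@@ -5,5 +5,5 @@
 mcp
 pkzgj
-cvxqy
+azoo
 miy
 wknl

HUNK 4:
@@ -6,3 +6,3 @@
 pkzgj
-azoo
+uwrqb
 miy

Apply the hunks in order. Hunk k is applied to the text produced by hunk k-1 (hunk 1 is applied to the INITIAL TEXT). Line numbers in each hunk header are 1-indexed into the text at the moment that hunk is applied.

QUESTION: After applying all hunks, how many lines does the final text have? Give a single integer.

Hunk 1: at line 2 remove [msef,mljg,qjzz] add [iahq,zqvgh] -> 10 lines: xir qcj dzzaz iahq zqvgh jfan ibbdt cvxqy miy wknl
Hunk 2: at line 4 remove [zqvgh,jfan,ibbdt] add [mcp,pkzgj] -> 9 lines: xir qcj dzzaz iahq mcp pkzgj cvxqy miy wknl
Hunk 3: at line 5 remove [cvxqy] add [azoo] -> 9 lines: xir qcj dzzaz iahq mcp pkzgj azoo miy wknl
Hunk 4: at line 6 remove [azoo] add [uwrqb] -> 9 lines: xir qcj dzzaz iahq mcp pkzgj uwrqb miy wknl
Final line count: 9

Answer: 9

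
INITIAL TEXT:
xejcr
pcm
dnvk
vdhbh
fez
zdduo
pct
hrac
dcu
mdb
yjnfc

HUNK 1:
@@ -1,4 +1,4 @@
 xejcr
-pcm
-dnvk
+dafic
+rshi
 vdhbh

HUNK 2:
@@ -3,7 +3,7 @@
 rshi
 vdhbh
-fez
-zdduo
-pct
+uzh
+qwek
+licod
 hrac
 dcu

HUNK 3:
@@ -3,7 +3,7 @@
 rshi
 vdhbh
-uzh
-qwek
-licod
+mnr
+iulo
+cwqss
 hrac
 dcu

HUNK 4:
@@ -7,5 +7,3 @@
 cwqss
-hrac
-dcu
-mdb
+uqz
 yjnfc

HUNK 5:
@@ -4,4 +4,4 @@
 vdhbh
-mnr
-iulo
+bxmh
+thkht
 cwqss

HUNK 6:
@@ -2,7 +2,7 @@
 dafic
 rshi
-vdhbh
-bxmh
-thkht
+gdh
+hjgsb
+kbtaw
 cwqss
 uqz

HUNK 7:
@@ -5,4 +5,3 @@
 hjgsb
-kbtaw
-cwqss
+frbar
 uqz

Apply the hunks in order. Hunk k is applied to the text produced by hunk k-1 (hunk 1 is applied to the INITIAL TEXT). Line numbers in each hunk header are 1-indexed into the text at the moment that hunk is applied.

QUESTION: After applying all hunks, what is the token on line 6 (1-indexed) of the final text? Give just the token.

Answer: frbar

Derivation:
Hunk 1: at line 1 remove [pcm,dnvk] add [dafic,rshi] -> 11 lines: xejcr dafic rshi vdhbh fez zdduo pct hrac dcu mdb yjnfc
Hunk 2: at line 3 remove [fez,zdduo,pct] add [uzh,qwek,licod] -> 11 lines: xejcr dafic rshi vdhbh uzh qwek licod hrac dcu mdb yjnfc
Hunk 3: at line 3 remove [uzh,qwek,licod] add [mnr,iulo,cwqss] -> 11 lines: xejcr dafic rshi vdhbh mnr iulo cwqss hrac dcu mdb yjnfc
Hunk 4: at line 7 remove [hrac,dcu,mdb] add [uqz] -> 9 lines: xejcr dafic rshi vdhbh mnr iulo cwqss uqz yjnfc
Hunk 5: at line 4 remove [mnr,iulo] add [bxmh,thkht] -> 9 lines: xejcr dafic rshi vdhbh bxmh thkht cwqss uqz yjnfc
Hunk 6: at line 2 remove [vdhbh,bxmh,thkht] add [gdh,hjgsb,kbtaw] -> 9 lines: xejcr dafic rshi gdh hjgsb kbtaw cwqss uqz yjnfc
Hunk 7: at line 5 remove [kbtaw,cwqss] add [frbar] -> 8 lines: xejcr dafic rshi gdh hjgsb frbar uqz yjnfc
Final line 6: frbar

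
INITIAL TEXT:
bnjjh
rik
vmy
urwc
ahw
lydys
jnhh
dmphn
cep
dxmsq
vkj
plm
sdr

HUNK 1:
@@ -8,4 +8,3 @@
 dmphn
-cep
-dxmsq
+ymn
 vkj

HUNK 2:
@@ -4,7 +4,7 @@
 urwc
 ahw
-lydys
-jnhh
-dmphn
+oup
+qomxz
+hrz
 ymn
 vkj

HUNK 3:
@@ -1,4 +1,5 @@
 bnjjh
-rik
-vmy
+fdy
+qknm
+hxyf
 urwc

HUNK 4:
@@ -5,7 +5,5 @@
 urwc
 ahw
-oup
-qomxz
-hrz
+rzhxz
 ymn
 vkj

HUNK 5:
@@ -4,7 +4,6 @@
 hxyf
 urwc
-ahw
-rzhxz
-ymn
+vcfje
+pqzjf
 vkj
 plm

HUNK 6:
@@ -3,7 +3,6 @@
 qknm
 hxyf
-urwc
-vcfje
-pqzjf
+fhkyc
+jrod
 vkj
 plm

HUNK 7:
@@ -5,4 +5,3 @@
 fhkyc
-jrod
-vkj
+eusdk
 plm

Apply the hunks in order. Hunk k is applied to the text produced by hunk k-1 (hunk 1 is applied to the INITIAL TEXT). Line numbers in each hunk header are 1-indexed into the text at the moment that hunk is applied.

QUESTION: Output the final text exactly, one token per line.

Answer: bnjjh
fdy
qknm
hxyf
fhkyc
eusdk
plm
sdr

Derivation:
Hunk 1: at line 8 remove [cep,dxmsq] add [ymn] -> 12 lines: bnjjh rik vmy urwc ahw lydys jnhh dmphn ymn vkj plm sdr
Hunk 2: at line 4 remove [lydys,jnhh,dmphn] add [oup,qomxz,hrz] -> 12 lines: bnjjh rik vmy urwc ahw oup qomxz hrz ymn vkj plm sdr
Hunk 3: at line 1 remove [rik,vmy] add [fdy,qknm,hxyf] -> 13 lines: bnjjh fdy qknm hxyf urwc ahw oup qomxz hrz ymn vkj plm sdr
Hunk 4: at line 5 remove [oup,qomxz,hrz] add [rzhxz] -> 11 lines: bnjjh fdy qknm hxyf urwc ahw rzhxz ymn vkj plm sdr
Hunk 5: at line 4 remove [ahw,rzhxz,ymn] add [vcfje,pqzjf] -> 10 lines: bnjjh fdy qknm hxyf urwc vcfje pqzjf vkj plm sdr
Hunk 6: at line 3 remove [urwc,vcfje,pqzjf] add [fhkyc,jrod] -> 9 lines: bnjjh fdy qknm hxyf fhkyc jrod vkj plm sdr
Hunk 7: at line 5 remove [jrod,vkj] add [eusdk] -> 8 lines: bnjjh fdy qknm hxyf fhkyc eusdk plm sdr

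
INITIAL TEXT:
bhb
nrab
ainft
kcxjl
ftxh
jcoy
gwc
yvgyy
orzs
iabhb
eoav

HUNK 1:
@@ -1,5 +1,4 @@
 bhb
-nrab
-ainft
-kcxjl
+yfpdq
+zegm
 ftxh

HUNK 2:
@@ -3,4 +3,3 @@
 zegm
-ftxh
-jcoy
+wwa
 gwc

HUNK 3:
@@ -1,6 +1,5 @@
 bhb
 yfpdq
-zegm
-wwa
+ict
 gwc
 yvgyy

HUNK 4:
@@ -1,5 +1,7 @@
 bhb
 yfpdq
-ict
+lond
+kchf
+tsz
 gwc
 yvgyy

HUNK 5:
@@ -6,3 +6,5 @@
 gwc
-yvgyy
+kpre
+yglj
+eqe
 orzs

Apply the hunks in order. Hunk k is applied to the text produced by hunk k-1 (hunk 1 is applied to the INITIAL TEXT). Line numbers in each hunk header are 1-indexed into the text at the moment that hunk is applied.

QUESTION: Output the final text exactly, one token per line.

Answer: bhb
yfpdq
lond
kchf
tsz
gwc
kpre
yglj
eqe
orzs
iabhb
eoav

Derivation:
Hunk 1: at line 1 remove [nrab,ainft,kcxjl] add [yfpdq,zegm] -> 10 lines: bhb yfpdq zegm ftxh jcoy gwc yvgyy orzs iabhb eoav
Hunk 2: at line 3 remove [ftxh,jcoy] add [wwa] -> 9 lines: bhb yfpdq zegm wwa gwc yvgyy orzs iabhb eoav
Hunk 3: at line 1 remove [zegm,wwa] add [ict] -> 8 lines: bhb yfpdq ict gwc yvgyy orzs iabhb eoav
Hunk 4: at line 1 remove [ict] add [lond,kchf,tsz] -> 10 lines: bhb yfpdq lond kchf tsz gwc yvgyy orzs iabhb eoav
Hunk 5: at line 6 remove [yvgyy] add [kpre,yglj,eqe] -> 12 lines: bhb yfpdq lond kchf tsz gwc kpre yglj eqe orzs iabhb eoav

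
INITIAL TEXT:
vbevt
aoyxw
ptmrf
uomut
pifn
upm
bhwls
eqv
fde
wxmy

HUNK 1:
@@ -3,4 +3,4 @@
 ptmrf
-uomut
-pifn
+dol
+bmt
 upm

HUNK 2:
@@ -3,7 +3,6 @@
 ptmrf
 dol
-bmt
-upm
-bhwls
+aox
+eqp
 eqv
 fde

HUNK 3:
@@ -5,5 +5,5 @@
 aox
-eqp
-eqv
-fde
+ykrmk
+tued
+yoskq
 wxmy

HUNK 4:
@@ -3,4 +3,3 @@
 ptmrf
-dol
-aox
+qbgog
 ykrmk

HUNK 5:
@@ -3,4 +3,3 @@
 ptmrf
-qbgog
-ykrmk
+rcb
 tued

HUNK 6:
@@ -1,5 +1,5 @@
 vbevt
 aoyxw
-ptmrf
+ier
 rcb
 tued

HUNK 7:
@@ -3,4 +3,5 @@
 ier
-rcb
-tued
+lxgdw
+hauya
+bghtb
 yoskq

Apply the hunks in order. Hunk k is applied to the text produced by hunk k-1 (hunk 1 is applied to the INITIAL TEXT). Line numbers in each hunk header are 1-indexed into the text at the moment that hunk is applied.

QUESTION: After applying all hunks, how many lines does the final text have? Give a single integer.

Answer: 8

Derivation:
Hunk 1: at line 3 remove [uomut,pifn] add [dol,bmt] -> 10 lines: vbevt aoyxw ptmrf dol bmt upm bhwls eqv fde wxmy
Hunk 2: at line 3 remove [bmt,upm,bhwls] add [aox,eqp] -> 9 lines: vbevt aoyxw ptmrf dol aox eqp eqv fde wxmy
Hunk 3: at line 5 remove [eqp,eqv,fde] add [ykrmk,tued,yoskq] -> 9 lines: vbevt aoyxw ptmrf dol aox ykrmk tued yoskq wxmy
Hunk 4: at line 3 remove [dol,aox] add [qbgog] -> 8 lines: vbevt aoyxw ptmrf qbgog ykrmk tued yoskq wxmy
Hunk 5: at line 3 remove [qbgog,ykrmk] add [rcb] -> 7 lines: vbevt aoyxw ptmrf rcb tued yoskq wxmy
Hunk 6: at line 1 remove [ptmrf] add [ier] -> 7 lines: vbevt aoyxw ier rcb tued yoskq wxmy
Hunk 7: at line 3 remove [rcb,tued] add [lxgdw,hauya,bghtb] -> 8 lines: vbevt aoyxw ier lxgdw hauya bghtb yoskq wxmy
Final line count: 8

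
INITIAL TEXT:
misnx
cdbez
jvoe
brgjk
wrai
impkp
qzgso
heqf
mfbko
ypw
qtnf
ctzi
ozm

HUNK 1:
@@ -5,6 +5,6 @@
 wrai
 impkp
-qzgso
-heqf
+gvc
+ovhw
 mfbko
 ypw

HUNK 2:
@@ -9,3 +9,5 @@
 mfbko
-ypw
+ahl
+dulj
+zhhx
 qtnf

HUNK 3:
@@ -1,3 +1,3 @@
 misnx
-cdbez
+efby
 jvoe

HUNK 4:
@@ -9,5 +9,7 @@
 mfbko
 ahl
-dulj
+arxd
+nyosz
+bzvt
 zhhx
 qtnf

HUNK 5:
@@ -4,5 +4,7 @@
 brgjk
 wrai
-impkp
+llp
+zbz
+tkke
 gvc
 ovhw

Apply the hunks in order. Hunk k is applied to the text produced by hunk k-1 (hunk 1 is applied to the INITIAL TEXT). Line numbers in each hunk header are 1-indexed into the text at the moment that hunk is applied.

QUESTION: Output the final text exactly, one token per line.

Hunk 1: at line 5 remove [qzgso,heqf] add [gvc,ovhw] -> 13 lines: misnx cdbez jvoe brgjk wrai impkp gvc ovhw mfbko ypw qtnf ctzi ozm
Hunk 2: at line 9 remove [ypw] add [ahl,dulj,zhhx] -> 15 lines: misnx cdbez jvoe brgjk wrai impkp gvc ovhw mfbko ahl dulj zhhx qtnf ctzi ozm
Hunk 3: at line 1 remove [cdbez] add [efby] -> 15 lines: misnx efby jvoe brgjk wrai impkp gvc ovhw mfbko ahl dulj zhhx qtnf ctzi ozm
Hunk 4: at line 9 remove [dulj] add [arxd,nyosz,bzvt] -> 17 lines: misnx efby jvoe brgjk wrai impkp gvc ovhw mfbko ahl arxd nyosz bzvt zhhx qtnf ctzi ozm
Hunk 5: at line 4 remove [impkp] add [llp,zbz,tkke] -> 19 lines: misnx efby jvoe brgjk wrai llp zbz tkke gvc ovhw mfbko ahl arxd nyosz bzvt zhhx qtnf ctzi ozm

Answer: misnx
efby
jvoe
brgjk
wrai
llp
zbz
tkke
gvc
ovhw
mfbko
ahl
arxd
nyosz
bzvt
zhhx
qtnf
ctzi
ozm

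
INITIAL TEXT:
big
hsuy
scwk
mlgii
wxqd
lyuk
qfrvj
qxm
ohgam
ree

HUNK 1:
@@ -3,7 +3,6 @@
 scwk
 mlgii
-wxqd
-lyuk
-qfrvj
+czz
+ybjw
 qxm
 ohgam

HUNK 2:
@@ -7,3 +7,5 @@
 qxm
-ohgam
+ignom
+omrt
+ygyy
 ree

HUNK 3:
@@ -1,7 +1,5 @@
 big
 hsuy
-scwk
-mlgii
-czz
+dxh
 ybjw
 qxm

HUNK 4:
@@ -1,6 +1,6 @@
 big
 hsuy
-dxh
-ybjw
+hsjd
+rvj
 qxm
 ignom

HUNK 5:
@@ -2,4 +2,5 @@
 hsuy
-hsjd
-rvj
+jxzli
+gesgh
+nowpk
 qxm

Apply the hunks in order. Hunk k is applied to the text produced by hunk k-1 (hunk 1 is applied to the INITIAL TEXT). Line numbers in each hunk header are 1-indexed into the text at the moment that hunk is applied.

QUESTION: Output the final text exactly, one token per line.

Hunk 1: at line 3 remove [wxqd,lyuk,qfrvj] add [czz,ybjw] -> 9 lines: big hsuy scwk mlgii czz ybjw qxm ohgam ree
Hunk 2: at line 7 remove [ohgam] add [ignom,omrt,ygyy] -> 11 lines: big hsuy scwk mlgii czz ybjw qxm ignom omrt ygyy ree
Hunk 3: at line 1 remove [scwk,mlgii,czz] add [dxh] -> 9 lines: big hsuy dxh ybjw qxm ignom omrt ygyy ree
Hunk 4: at line 1 remove [dxh,ybjw] add [hsjd,rvj] -> 9 lines: big hsuy hsjd rvj qxm ignom omrt ygyy ree
Hunk 5: at line 2 remove [hsjd,rvj] add [jxzli,gesgh,nowpk] -> 10 lines: big hsuy jxzli gesgh nowpk qxm ignom omrt ygyy ree

Answer: big
hsuy
jxzli
gesgh
nowpk
qxm
ignom
omrt
ygyy
ree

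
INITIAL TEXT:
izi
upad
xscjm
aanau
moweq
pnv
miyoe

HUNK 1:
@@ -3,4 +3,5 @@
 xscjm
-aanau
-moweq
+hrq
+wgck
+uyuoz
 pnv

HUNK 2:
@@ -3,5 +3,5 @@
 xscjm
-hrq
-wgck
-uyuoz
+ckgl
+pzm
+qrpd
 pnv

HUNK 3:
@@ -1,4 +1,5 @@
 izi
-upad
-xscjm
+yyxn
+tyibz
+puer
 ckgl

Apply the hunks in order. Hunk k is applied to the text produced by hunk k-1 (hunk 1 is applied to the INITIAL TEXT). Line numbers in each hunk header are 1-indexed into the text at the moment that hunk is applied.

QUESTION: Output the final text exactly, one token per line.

Hunk 1: at line 3 remove [aanau,moweq] add [hrq,wgck,uyuoz] -> 8 lines: izi upad xscjm hrq wgck uyuoz pnv miyoe
Hunk 2: at line 3 remove [hrq,wgck,uyuoz] add [ckgl,pzm,qrpd] -> 8 lines: izi upad xscjm ckgl pzm qrpd pnv miyoe
Hunk 3: at line 1 remove [upad,xscjm] add [yyxn,tyibz,puer] -> 9 lines: izi yyxn tyibz puer ckgl pzm qrpd pnv miyoe

Answer: izi
yyxn
tyibz
puer
ckgl
pzm
qrpd
pnv
miyoe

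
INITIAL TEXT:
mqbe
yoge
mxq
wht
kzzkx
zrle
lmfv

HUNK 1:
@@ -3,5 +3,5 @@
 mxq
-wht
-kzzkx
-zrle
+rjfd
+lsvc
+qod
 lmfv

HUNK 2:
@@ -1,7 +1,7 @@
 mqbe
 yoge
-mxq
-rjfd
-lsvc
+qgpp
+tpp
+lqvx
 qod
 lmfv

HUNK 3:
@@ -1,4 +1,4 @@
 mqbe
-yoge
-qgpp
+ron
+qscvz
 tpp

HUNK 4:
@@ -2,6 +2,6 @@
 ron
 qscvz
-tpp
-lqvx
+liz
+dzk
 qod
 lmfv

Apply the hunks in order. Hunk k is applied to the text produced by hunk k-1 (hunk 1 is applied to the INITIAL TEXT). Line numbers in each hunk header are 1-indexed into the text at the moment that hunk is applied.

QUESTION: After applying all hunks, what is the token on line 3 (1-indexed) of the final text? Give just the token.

Hunk 1: at line 3 remove [wht,kzzkx,zrle] add [rjfd,lsvc,qod] -> 7 lines: mqbe yoge mxq rjfd lsvc qod lmfv
Hunk 2: at line 1 remove [mxq,rjfd,lsvc] add [qgpp,tpp,lqvx] -> 7 lines: mqbe yoge qgpp tpp lqvx qod lmfv
Hunk 3: at line 1 remove [yoge,qgpp] add [ron,qscvz] -> 7 lines: mqbe ron qscvz tpp lqvx qod lmfv
Hunk 4: at line 2 remove [tpp,lqvx] add [liz,dzk] -> 7 lines: mqbe ron qscvz liz dzk qod lmfv
Final line 3: qscvz

Answer: qscvz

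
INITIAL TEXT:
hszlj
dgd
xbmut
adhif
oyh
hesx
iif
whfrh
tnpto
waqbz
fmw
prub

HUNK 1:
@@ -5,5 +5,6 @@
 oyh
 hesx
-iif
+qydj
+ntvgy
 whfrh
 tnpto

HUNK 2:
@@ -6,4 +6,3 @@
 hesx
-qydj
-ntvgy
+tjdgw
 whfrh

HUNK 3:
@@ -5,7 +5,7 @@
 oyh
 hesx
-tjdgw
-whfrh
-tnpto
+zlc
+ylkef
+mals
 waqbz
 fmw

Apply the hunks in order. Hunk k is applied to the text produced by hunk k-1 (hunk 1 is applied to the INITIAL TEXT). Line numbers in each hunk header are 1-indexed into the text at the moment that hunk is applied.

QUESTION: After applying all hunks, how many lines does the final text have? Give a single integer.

Hunk 1: at line 5 remove [iif] add [qydj,ntvgy] -> 13 lines: hszlj dgd xbmut adhif oyh hesx qydj ntvgy whfrh tnpto waqbz fmw prub
Hunk 2: at line 6 remove [qydj,ntvgy] add [tjdgw] -> 12 lines: hszlj dgd xbmut adhif oyh hesx tjdgw whfrh tnpto waqbz fmw prub
Hunk 3: at line 5 remove [tjdgw,whfrh,tnpto] add [zlc,ylkef,mals] -> 12 lines: hszlj dgd xbmut adhif oyh hesx zlc ylkef mals waqbz fmw prub
Final line count: 12

Answer: 12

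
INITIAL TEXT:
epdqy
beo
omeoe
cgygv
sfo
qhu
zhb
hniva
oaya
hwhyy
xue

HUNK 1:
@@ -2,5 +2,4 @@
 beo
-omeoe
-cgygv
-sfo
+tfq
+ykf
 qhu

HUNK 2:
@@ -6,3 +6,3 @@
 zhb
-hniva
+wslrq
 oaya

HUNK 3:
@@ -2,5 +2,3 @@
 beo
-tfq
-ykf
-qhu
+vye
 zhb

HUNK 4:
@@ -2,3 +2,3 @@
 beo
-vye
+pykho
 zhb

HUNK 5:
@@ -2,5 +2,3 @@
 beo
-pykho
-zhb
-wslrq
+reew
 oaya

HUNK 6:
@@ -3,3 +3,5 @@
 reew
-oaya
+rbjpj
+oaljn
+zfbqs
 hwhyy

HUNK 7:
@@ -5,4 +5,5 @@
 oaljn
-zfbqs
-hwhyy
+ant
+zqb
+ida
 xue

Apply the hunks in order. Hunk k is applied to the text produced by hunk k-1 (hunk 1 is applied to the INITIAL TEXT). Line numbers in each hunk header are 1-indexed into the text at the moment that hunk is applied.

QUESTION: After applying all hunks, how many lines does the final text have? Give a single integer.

Answer: 9

Derivation:
Hunk 1: at line 2 remove [omeoe,cgygv,sfo] add [tfq,ykf] -> 10 lines: epdqy beo tfq ykf qhu zhb hniva oaya hwhyy xue
Hunk 2: at line 6 remove [hniva] add [wslrq] -> 10 lines: epdqy beo tfq ykf qhu zhb wslrq oaya hwhyy xue
Hunk 3: at line 2 remove [tfq,ykf,qhu] add [vye] -> 8 lines: epdqy beo vye zhb wslrq oaya hwhyy xue
Hunk 4: at line 2 remove [vye] add [pykho] -> 8 lines: epdqy beo pykho zhb wslrq oaya hwhyy xue
Hunk 5: at line 2 remove [pykho,zhb,wslrq] add [reew] -> 6 lines: epdqy beo reew oaya hwhyy xue
Hunk 6: at line 3 remove [oaya] add [rbjpj,oaljn,zfbqs] -> 8 lines: epdqy beo reew rbjpj oaljn zfbqs hwhyy xue
Hunk 7: at line 5 remove [zfbqs,hwhyy] add [ant,zqb,ida] -> 9 lines: epdqy beo reew rbjpj oaljn ant zqb ida xue
Final line count: 9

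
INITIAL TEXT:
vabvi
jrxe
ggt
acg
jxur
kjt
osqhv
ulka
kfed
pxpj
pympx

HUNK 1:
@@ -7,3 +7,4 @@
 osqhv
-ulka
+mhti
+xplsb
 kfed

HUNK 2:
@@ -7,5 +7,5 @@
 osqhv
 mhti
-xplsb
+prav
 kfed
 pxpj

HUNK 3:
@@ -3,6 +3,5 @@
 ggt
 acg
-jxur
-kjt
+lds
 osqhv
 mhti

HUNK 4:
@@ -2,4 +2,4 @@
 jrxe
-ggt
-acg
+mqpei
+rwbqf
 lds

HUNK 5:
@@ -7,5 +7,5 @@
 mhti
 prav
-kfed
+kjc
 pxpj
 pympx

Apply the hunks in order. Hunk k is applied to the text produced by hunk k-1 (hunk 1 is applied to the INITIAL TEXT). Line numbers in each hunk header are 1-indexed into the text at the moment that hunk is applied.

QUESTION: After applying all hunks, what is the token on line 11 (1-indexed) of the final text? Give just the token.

Hunk 1: at line 7 remove [ulka] add [mhti,xplsb] -> 12 lines: vabvi jrxe ggt acg jxur kjt osqhv mhti xplsb kfed pxpj pympx
Hunk 2: at line 7 remove [xplsb] add [prav] -> 12 lines: vabvi jrxe ggt acg jxur kjt osqhv mhti prav kfed pxpj pympx
Hunk 3: at line 3 remove [jxur,kjt] add [lds] -> 11 lines: vabvi jrxe ggt acg lds osqhv mhti prav kfed pxpj pympx
Hunk 4: at line 2 remove [ggt,acg] add [mqpei,rwbqf] -> 11 lines: vabvi jrxe mqpei rwbqf lds osqhv mhti prav kfed pxpj pympx
Hunk 5: at line 7 remove [kfed] add [kjc] -> 11 lines: vabvi jrxe mqpei rwbqf lds osqhv mhti prav kjc pxpj pympx
Final line 11: pympx

Answer: pympx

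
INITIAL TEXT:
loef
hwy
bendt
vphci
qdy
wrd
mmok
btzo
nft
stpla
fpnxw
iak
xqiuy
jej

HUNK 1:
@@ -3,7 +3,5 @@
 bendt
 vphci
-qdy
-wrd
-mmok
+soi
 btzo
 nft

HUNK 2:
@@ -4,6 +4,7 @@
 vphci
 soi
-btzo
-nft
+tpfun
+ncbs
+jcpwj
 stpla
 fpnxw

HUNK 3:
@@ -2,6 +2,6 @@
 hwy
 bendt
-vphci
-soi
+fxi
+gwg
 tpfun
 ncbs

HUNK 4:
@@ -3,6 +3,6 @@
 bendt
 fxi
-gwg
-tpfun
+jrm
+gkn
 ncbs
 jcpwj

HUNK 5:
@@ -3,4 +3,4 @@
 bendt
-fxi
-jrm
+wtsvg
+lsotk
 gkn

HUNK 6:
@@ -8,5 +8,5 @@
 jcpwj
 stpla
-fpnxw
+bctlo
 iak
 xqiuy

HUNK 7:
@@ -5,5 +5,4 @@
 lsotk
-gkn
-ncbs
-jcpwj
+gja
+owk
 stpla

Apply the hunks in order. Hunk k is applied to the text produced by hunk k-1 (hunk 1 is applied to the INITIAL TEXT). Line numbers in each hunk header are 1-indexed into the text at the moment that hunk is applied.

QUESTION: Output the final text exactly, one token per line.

Hunk 1: at line 3 remove [qdy,wrd,mmok] add [soi] -> 12 lines: loef hwy bendt vphci soi btzo nft stpla fpnxw iak xqiuy jej
Hunk 2: at line 4 remove [btzo,nft] add [tpfun,ncbs,jcpwj] -> 13 lines: loef hwy bendt vphci soi tpfun ncbs jcpwj stpla fpnxw iak xqiuy jej
Hunk 3: at line 2 remove [vphci,soi] add [fxi,gwg] -> 13 lines: loef hwy bendt fxi gwg tpfun ncbs jcpwj stpla fpnxw iak xqiuy jej
Hunk 4: at line 3 remove [gwg,tpfun] add [jrm,gkn] -> 13 lines: loef hwy bendt fxi jrm gkn ncbs jcpwj stpla fpnxw iak xqiuy jej
Hunk 5: at line 3 remove [fxi,jrm] add [wtsvg,lsotk] -> 13 lines: loef hwy bendt wtsvg lsotk gkn ncbs jcpwj stpla fpnxw iak xqiuy jej
Hunk 6: at line 8 remove [fpnxw] add [bctlo] -> 13 lines: loef hwy bendt wtsvg lsotk gkn ncbs jcpwj stpla bctlo iak xqiuy jej
Hunk 7: at line 5 remove [gkn,ncbs,jcpwj] add [gja,owk] -> 12 lines: loef hwy bendt wtsvg lsotk gja owk stpla bctlo iak xqiuy jej

Answer: loef
hwy
bendt
wtsvg
lsotk
gja
owk
stpla
bctlo
iak
xqiuy
jej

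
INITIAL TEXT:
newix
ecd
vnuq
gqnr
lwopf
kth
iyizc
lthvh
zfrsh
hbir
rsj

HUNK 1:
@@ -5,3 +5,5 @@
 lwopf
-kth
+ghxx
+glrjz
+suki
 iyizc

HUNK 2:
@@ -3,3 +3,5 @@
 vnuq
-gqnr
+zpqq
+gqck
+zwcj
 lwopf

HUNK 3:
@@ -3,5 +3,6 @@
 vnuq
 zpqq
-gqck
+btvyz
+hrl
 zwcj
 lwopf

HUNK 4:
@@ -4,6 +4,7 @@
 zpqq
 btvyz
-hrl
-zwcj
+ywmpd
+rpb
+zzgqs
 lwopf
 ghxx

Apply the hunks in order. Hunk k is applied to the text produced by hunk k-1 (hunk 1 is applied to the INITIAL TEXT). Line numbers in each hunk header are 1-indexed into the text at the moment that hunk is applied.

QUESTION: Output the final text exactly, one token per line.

Answer: newix
ecd
vnuq
zpqq
btvyz
ywmpd
rpb
zzgqs
lwopf
ghxx
glrjz
suki
iyizc
lthvh
zfrsh
hbir
rsj

Derivation:
Hunk 1: at line 5 remove [kth] add [ghxx,glrjz,suki] -> 13 lines: newix ecd vnuq gqnr lwopf ghxx glrjz suki iyizc lthvh zfrsh hbir rsj
Hunk 2: at line 3 remove [gqnr] add [zpqq,gqck,zwcj] -> 15 lines: newix ecd vnuq zpqq gqck zwcj lwopf ghxx glrjz suki iyizc lthvh zfrsh hbir rsj
Hunk 3: at line 3 remove [gqck] add [btvyz,hrl] -> 16 lines: newix ecd vnuq zpqq btvyz hrl zwcj lwopf ghxx glrjz suki iyizc lthvh zfrsh hbir rsj
Hunk 4: at line 4 remove [hrl,zwcj] add [ywmpd,rpb,zzgqs] -> 17 lines: newix ecd vnuq zpqq btvyz ywmpd rpb zzgqs lwopf ghxx glrjz suki iyizc lthvh zfrsh hbir rsj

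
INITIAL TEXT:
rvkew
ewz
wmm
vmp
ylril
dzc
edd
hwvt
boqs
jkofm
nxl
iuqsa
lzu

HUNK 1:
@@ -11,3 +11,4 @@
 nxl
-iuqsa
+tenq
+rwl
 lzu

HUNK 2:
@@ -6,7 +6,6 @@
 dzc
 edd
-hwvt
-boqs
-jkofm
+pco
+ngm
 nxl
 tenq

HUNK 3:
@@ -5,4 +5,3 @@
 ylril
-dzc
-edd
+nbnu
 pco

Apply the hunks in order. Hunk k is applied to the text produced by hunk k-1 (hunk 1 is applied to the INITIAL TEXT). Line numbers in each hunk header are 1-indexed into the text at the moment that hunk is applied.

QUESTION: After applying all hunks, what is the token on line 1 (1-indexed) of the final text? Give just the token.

Hunk 1: at line 11 remove [iuqsa] add [tenq,rwl] -> 14 lines: rvkew ewz wmm vmp ylril dzc edd hwvt boqs jkofm nxl tenq rwl lzu
Hunk 2: at line 6 remove [hwvt,boqs,jkofm] add [pco,ngm] -> 13 lines: rvkew ewz wmm vmp ylril dzc edd pco ngm nxl tenq rwl lzu
Hunk 3: at line 5 remove [dzc,edd] add [nbnu] -> 12 lines: rvkew ewz wmm vmp ylril nbnu pco ngm nxl tenq rwl lzu
Final line 1: rvkew

Answer: rvkew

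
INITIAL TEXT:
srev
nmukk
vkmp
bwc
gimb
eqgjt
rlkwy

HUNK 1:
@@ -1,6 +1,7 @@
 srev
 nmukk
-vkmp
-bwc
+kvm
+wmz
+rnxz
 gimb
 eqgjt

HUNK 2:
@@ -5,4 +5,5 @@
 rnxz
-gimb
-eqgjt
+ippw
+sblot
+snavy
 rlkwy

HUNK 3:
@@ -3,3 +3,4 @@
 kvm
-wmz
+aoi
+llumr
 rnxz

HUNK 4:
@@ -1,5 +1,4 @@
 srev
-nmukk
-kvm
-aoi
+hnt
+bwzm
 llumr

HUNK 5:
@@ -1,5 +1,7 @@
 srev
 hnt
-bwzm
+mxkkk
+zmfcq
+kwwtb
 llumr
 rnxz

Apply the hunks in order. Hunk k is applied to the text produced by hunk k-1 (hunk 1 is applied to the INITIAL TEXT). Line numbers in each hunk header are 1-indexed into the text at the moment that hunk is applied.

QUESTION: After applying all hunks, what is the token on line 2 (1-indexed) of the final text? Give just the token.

Hunk 1: at line 1 remove [vkmp,bwc] add [kvm,wmz,rnxz] -> 8 lines: srev nmukk kvm wmz rnxz gimb eqgjt rlkwy
Hunk 2: at line 5 remove [gimb,eqgjt] add [ippw,sblot,snavy] -> 9 lines: srev nmukk kvm wmz rnxz ippw sblot snavy rlkwy
Hunk 3: at line 3 remove [wmz] add [aoi,llumr] -> 10 lines: srev nmukk kvm aoi llumr rnxz ippw sblot snavy rlkwy
Hunk 4: at line 1 remove [nmukk,kvm,aoi] add [hnt,bwzm] -> 9 lines: srev hnt bwzm llumr rnxz ippw sblot snavy rlkwy
Hunk 5: at line 1 remove [bwzm] add [mxkkk,zmfcq,kwwtb] -> 11 lines: srev hnt mxkkk zmfcq kwwtb llumr rnxz ippw sblot snavy rlkwy
Final line 2: hnt

Answer: hnt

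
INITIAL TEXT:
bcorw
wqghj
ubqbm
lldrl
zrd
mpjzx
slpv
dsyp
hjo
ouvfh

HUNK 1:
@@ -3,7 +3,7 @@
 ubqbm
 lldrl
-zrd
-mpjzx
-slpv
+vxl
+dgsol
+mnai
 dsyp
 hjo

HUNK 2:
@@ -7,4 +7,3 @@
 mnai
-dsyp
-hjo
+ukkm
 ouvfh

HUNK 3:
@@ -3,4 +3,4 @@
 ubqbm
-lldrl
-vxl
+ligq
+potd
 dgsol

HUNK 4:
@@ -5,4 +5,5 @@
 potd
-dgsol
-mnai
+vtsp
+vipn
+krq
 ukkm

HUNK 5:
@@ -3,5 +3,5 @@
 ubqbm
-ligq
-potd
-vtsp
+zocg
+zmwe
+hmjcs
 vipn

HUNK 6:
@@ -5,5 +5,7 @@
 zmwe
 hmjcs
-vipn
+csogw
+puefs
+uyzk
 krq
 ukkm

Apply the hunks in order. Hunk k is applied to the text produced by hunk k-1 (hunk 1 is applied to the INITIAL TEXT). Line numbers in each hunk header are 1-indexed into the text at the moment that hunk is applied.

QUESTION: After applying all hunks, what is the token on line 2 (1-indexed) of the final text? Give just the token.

Hunk 1: at line 3 remove [zrd,mpjzx,slpv] add [vxl,dgsol,mnai] -> 10 lines: bcorw wqghj ubqbm lldrl vxl dgsol mnai dsyp hjo ouvfh
Hunk 2: at line 7 remove [dsyp,hjo] add [ukkm] -> 9 lines: bcorw wqghj ubqbm lldrl vxl dgsol mnai ukkm ouvfh
Hunk 3: at line 3 remove [lldrl,vxl] add [ligq,potd] -> 9 lines: bcorw wqghj ubqbm ligq potd dgsol mnai ukkm ouvfh
Hunk 4: at line 5 remove [dgsol,mnai] add [vtsp,vipn,krq] -> 10 lines: bcorw wqghj ubqbm ligq potd vtsp vipn krq ukkm ouvfh
Hunk 5: at line 3 remove [ligq,potd,vtsp] add [zocg,zmwe,hmjcs] -> 10 lines: bcorw wqghj ubqbm zocg zmwe hmjcs vipn krq ukkm ouvfh
Hunk 6: at line 5 remove [vipn] add [csogw,puefs,uyzk] -> 12 lines: bcorw wqghj ubqbm zocg zmwe hmjcs csogw puefs uyzk krq ukkm ouvfh
Final line 2: wqghj

Answer: wqghj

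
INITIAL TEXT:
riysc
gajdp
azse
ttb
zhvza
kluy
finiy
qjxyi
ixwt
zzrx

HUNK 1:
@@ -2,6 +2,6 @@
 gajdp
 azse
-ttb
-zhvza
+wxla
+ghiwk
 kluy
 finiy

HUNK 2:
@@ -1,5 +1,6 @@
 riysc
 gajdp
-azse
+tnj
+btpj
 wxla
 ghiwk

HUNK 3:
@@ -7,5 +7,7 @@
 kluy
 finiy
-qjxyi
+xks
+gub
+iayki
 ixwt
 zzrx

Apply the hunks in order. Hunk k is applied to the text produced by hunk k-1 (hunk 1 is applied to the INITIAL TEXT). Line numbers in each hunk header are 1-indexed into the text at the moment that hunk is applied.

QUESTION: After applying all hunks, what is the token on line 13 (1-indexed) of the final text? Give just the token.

Hunk 1: at line 2 remove [ttb,zhvza] add [wxla,ghiwk] -> 10 lines: riysc gajdp azse wxla ghiwk kluy finiy qjxyi ixwt zzrx
Hunk 2: at line 1 remove [azse] add [tnj,btpj] -> 11 lines: riysc gajdp tnj btpj wxla ghiwk kluy finiy qjxyi ixwt zzrx
Hunk 3: at line 7 remove [qjxyi] add [xks,gub,iayki] -> 13 lines: riysc gajdp tnj btpj wxla ghiwk kluy finiy xks gub iayki ixwt zzrx
Final line 13: zzrx

Answer: zzrx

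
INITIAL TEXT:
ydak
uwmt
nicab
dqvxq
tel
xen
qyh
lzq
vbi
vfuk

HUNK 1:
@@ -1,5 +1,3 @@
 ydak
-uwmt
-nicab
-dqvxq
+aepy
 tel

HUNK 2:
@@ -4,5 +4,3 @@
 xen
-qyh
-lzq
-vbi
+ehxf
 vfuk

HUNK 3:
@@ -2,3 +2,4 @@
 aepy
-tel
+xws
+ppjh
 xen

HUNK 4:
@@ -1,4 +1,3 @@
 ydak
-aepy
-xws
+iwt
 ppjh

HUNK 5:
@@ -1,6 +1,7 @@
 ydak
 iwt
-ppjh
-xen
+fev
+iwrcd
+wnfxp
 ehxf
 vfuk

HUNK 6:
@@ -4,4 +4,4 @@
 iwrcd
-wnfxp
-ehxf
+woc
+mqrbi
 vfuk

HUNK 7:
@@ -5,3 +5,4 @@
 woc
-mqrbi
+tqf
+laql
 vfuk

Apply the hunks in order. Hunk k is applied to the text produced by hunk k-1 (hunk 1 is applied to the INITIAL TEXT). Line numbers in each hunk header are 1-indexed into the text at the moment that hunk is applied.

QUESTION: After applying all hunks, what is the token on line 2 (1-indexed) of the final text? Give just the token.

Hunk 1: at line 1 remove [uwmt,nicab,dqvxq] add [aepy] -> 8 lines: ydak aepy tel xen qyh lzq vbi vfuk
Hunk 2: at line 4 remove [qyh,lzq,vbi] add [ehxf] -> 6 lines: ydak aepy tel xen ehxf vfuk
Hunk 3: at line 2 remove [tel] add [xws,ppjh] -> 7 lines: ydak aepy xws ppjh xen ehxf vfuk
Hunk 4: at line 1 remove [aepy,xws] add [iwt] -> 6 lines: ydak iwt ppjh xen ehxf vfuk
Hunk 5: at line 1 remove [ppjh,xen] add [fev,iwrcd,wnfxp] -> 7 lines: ydak iwt fev iwrcd wnfxp ehxf vfuk
Hunk 6: at line 4 remove [wnfxp,ehxf] add [woc,mqrbi] -> 7 lines: ydak iwt fev iwrcd woc mqrbi vfuk
Hunk 7: at line 5 remove [mqrbi] add [tqf,laql] -> 8 lines: ydak iwt fev iwrcd woc tqf laql vfuk
Final line 2: iwt

Answer: iwt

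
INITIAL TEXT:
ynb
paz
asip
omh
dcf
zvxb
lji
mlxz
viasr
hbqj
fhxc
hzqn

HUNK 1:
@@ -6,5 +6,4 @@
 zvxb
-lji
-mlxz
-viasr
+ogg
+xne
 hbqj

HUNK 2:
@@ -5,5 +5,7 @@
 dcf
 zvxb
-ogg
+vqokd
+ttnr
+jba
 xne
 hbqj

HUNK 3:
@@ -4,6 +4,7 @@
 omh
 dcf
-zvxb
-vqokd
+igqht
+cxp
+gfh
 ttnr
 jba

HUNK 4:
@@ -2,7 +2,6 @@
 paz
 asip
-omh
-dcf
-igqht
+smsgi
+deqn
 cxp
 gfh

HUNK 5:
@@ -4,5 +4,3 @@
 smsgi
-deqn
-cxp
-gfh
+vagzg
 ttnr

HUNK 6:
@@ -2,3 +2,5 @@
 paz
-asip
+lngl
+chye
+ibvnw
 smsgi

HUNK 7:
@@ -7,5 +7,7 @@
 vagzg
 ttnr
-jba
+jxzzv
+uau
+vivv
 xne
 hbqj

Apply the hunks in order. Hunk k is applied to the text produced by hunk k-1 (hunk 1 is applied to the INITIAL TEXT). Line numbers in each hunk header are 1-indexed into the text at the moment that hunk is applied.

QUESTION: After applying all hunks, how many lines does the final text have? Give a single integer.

Hunk 1: at line 6 remove [lji,mlxz,viasr] add [ogg,xne] -> 11 lines: ynb paz asip omh dcf zvxb ogg xne hbqj fhxc hzqn
Hunk 2: at line 5 remove [ogg] add [vqokd,ttnr,jba] -> 13 lines: ynb paz asip omh dcf zvxb vqokd ttnr jba xne hbqj fhxc hzqn
Hunk 3: at line 4 remove [zvxb,vqokd] add [igqht,cxp,gfh] -> 14 lines: ynb paz asip omh dcf igqht cxp gfh ttnr jba xne hbqj fhxc hzqn
Hunk 4: at line 2 remove [omh,dcf,igqht] add [smsgi,deqn] -> 13 lines: ynb paz asip smsgi deqn cxp gfh ttnr jba xne hbqj fhxc hzqn
Hunk 5: at line 4 remove [deqn,cxp,gfh] add [vagzg] -> 11 lines: ynb paz asip smsgi vagzg ttnr jba xne hbqj fhxc hzqn
Hunk 6: at line 2 remove [asip] add [lngl,chye,ibvnw] -> 13 lines: ynb paz lngl chye ibvnw smsgi vagzg ttnr jba xne hbqj fhxc hzqn
Hunk 7: at line 7 remove [jba] add [jxzzv,uau,vivv] -> 15 lines: ynb paz lngl chye ibvnw smsgi vagzg ttnr jxzzv uau vivv xne hbqj fhxc hzqn
Final line count: 15

Answer: 15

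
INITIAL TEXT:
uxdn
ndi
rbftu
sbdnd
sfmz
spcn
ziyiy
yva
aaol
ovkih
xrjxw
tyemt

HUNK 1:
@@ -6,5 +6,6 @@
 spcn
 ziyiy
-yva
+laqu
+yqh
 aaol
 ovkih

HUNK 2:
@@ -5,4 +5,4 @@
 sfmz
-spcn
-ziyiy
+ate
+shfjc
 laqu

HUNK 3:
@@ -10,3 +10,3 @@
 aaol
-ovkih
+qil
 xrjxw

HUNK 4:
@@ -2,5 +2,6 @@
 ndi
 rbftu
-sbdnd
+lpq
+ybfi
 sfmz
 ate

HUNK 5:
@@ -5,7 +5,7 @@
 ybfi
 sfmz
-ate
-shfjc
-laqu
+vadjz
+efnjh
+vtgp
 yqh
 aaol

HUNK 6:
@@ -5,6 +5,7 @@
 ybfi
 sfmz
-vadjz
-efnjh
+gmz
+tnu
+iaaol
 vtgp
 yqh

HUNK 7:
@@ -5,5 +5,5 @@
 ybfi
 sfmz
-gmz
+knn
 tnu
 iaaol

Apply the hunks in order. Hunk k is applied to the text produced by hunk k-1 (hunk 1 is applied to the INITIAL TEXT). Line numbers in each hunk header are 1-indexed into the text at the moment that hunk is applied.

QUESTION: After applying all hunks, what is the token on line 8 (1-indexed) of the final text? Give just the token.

Answer: tnu

Derivation:
Hunk 1: at line 6 remove [yva] add [laqu,yqh] -> 13 lines: uxdn ndi rbftu sbdnd sfmz spcn ziyiy laqu yqh aaol ovkih xrjxw tyemt
Hunk 2: at line 5 remove [spcn,ziyiy] add [ate,shfjc] -> 13 lines: uxdn ndi rbftu sbdnd sfmz ate shfjc laqu yqh aaol ovkih xrjxw tyemt
Hunk 3: at line 10 remove [ovkih] add [qil] -> 13 lines: uxdn ndi rbftu sbdnd sfmz ate shfjc laqu yqh aaol qil xrjxw tyemt
Hunk 4: at line 2 remove [sbdnd] add [lpq,ybfi] -> 14 lines: uxdn ndi rbftu lpq ybfi sfmz ate shfjc laqu yqh aaol qil xrjxw tyemt
Hunk 5: at line 5 remove [ate,shfjc,laqu] add [vadjz,efnjh,vtgp] -> 14 lines: uxdn ndi rbftu lpq ybfi sfmz vadjz efnjh vtgp yqh aaol qil xrjxw tyemt
Hunk 6: at line 5 remove [vadjz,efnjh] add [gmz,tnu,iaaol] -> 15 lines: uxdn ndi rbftu lpq ybfi sfmz gmz tnu iaaol vtgp yqh aaol qil xrjxw tyemt
Hunk 7: at line 5 remove [gmz] add [knn] -> 15 lines: uxdn ndi rbftu lpq ybfi sfmz knn tnu iaaol vtgp yqh aaol qil xrjxw tyemt
Final line 8: tnu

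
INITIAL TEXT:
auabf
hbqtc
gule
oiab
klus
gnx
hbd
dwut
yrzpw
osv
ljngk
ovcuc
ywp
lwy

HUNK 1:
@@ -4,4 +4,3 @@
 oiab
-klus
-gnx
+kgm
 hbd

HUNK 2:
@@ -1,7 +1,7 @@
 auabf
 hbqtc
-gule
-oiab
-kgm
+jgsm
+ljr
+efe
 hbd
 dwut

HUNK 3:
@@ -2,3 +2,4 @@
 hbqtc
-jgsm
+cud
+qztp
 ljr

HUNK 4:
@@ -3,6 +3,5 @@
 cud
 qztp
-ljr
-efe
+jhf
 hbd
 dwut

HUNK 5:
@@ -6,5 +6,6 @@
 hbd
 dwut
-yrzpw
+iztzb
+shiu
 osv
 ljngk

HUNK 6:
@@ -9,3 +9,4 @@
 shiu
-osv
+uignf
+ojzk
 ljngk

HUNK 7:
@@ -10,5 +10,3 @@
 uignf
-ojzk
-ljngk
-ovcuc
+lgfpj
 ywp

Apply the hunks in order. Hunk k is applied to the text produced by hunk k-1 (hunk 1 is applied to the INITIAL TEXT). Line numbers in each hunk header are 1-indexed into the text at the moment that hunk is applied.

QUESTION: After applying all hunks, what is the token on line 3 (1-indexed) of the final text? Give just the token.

Hunk 1: at line 4 remove [klus,gnx] add [kgm] -> 13 lines: auabf hbqtc gule oiab kgm hbd dwut yrzpw osv ljngk ovcuc ywp lwy
Hunk 2: at line 1 remove [gule,oiab,kgm] add [jgsm,ljr,efe] -> 13 lines: auabf hbqtc jgsm ljr efe hbd dwut yrzpw osv ljngk ovcuc ywp lwy
Hunk 3: at line 2 remove [jgsm] add [cud,qztp] -> 14 lines: auabf hbqtc cud qztp ljr efe hbd dwut yrzpw osv ljngk ovcuc ywp lwy
Hunk 4: at line 3 remove [ljr,efe] add [jhf] -> 13 lines: auabf hbqtc cud qztp jhf hbd dwut yrzpw osv ljngk ovcuc ywp lwy
Hunk 5: at line 6 remove [yrzpw] add [iztzb,shiu] -> 14 lines: auabf hbqtc cud qztp jhf hbd dwut iztzb shiu osv ljngk ovcuc ywp lwy
Hunk 6: at line 9 remove [osv] add [uignf,ojzk] -> 15 lines: auabf hbqtc cud qztp jhf hbd dwut iztzb shiu uignf ojzk ljngk ovcuc ywp lwy
Hunk 7: at line 10 remove [ojzk,ljngk,ovcuc] add [lgfpj] -> 13 lines: auabf hbqtc cud qztp jhf hbd dwut iztzb shiu uignf lgfpj ywp lwy
Final line 3: cud

Answer: cud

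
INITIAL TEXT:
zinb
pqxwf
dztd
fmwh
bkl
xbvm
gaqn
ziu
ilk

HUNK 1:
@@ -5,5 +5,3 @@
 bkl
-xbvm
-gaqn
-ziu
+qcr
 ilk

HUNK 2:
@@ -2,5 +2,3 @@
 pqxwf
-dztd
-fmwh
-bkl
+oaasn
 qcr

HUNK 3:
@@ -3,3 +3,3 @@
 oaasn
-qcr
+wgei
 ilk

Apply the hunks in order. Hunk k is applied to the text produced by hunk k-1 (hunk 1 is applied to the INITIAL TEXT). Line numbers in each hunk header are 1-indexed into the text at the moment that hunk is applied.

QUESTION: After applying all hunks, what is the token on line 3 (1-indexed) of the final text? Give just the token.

Answer: oaasn

Derivation:
Hunk 1: at line 5 remove [xbvm,gaqn,ziu] add [qcr] -> 7 lines: zinb pqxwf dztd fmwh bkl qcr ilk
Hunk 2: at line 2 remove [dztd,fmwh,bkl] add [oaasn] -> 5 lines: zinb pqxwf oaasn qcr ilk
Hunk 3: at line 3 remove [qcr] add [wgei] -> 5 lines: zinb pqxwf oaasn wgei ilk
Final line 3: oaasn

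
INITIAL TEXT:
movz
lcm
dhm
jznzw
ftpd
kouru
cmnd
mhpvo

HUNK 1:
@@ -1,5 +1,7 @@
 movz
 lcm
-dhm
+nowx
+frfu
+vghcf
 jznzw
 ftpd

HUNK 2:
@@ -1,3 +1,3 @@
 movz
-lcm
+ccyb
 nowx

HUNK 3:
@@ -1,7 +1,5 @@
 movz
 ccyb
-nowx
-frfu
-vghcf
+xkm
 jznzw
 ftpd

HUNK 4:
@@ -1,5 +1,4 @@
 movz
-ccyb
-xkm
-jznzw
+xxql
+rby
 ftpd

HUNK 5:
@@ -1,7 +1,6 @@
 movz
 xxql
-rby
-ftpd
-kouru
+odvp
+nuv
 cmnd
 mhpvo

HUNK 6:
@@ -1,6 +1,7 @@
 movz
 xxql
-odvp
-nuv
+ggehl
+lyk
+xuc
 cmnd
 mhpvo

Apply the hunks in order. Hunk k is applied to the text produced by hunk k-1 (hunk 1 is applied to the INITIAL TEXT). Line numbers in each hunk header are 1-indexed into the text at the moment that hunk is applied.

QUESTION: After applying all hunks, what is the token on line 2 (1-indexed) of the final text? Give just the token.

Answer: xxql

Derivation:
Hunk 1: at line 1 remove [dhm] add [nowx,frfu,vghcf] -> 10 lines: movz lcm nowx frfu vghcf jznzw ftpd kouru cmnd mhpvo
Hunk 2: at line 1 remove [lcm] add [ccyb] -> 10 lines: movz ccyb nowx frfu vghcf jznzw ftpd kouru cmnd mhpvo
Hunk 3: at line 1 remove [nowx,frfu,vghcf] add [xkm] -> 8 lines: movz ccyb xkm jznzw ftpd kouru cmnd mhpvo
Hunk 4: at line 1 remove [ccyb,xkm,jznzw] add [xxql,rby] -> 7 lines: movz xxql rby ftpd kouru cmnd mhpvo
Hunk 5: at line 1 remove [rby,ftpd,kouru] add [odvp,nuv] -> 6 lines: movz xxql odvp nuv cmnd mhpvo
Hunk 6: at line 1 remove [odvp,nuv] add [ggehl,lyk,xuc] -> 7 lines: movz xxql ggehl lyk xuc cmnd mhpvo
Final line 2: xxql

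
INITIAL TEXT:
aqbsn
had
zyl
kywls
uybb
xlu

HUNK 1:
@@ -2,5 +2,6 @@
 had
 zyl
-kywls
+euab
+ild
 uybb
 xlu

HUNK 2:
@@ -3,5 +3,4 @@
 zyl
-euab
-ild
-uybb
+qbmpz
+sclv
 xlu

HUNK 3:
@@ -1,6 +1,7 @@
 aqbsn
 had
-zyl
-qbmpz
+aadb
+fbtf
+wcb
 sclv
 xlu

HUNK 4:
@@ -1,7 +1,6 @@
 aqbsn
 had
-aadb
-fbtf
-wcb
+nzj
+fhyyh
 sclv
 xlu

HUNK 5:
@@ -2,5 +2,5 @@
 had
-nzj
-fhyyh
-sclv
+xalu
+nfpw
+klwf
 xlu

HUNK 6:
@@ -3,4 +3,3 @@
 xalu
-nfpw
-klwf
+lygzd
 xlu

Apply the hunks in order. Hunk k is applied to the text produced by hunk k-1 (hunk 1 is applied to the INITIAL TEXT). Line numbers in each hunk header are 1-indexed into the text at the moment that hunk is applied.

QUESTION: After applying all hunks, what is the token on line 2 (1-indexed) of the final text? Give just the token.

Hunk 1: at line 2 remove [kywls] add [euab,ild] -> 7 lines: aqbsn had zyl euab ild uybb xlu
Hunk 2: at line 3 remove [euab,ild,uybb] add [qbmpz,sclv] -> 6 lines: aqbsn had zyl qbmpz sclv xlu
Hunk 3: at line 1 remove [zyl,qbmpz] add [aadb,fbtf,wcb] -> 7 lines: aqbsn had aadb fbtf wcb sclv xlu
Hunk 4: at line 1 remove [aadb,fbtf,wcb] add [nzj,fhyyh] -> 6 lines: aqbsn had nzj fhyyh sclv xlu
Hunk 5: at line 2 remove [nzj,fhyyh,sclv] add [xalu,nfpw,klwf] -> 6 lines: aqbsn had xalu nfpw klwf xlu
Hunk 6: at line 3 remove [nfpw,klwf] add [lygzd] -> 5 lines: aqbsn had xalu lygzd xlu
Final line 2: had

Answer: had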